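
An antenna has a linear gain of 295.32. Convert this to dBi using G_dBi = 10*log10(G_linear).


G_dBi = 10 * log10(295.32) = 24.70 dBi

24.70 dBi


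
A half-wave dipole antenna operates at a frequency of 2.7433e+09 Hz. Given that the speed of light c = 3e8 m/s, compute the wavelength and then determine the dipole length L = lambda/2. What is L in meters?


lambda = c / f = 3.0000e+08 / 2.7433e+09 = 0.1093573 m
L = lambda / 2 = 0.1093573 / 2 = 0.05468 m

0.05468 m


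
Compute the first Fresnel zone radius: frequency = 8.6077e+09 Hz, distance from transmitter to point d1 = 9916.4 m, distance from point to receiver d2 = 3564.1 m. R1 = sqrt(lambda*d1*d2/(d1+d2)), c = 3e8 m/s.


lambda = c / f = 3.0000e+08 / 8.6077e+09 = 0.03485252 m
R1 = sqrt(0.03485252 * 9916.4 * 3564.1 / (9916.4 + 3564.1)) = 9.559 m

9.559 m


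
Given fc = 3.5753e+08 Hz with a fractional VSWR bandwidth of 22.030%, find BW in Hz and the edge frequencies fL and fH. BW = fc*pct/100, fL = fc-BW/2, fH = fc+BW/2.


BW = 3.5753e+08 * 22.030/100 = 7.876386e+07 Hz
fL = 3.5753e+08 - 7.876386e+07/2 = 3.181e+08 Hz
fH = 3.5753e+08 + 7.876386e+07/2 = 3.969e+08 Hz

BW=7.876e+07 Hz, fL=3.181e+08 Hz, fH=3.969e+08 Hz


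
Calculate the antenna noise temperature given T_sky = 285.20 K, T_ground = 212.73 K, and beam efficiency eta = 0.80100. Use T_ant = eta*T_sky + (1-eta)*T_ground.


T_ant = 0.80100 * 285.20 + (1 - 0.80100) * 212.73 = 270.8 K

270.8 K


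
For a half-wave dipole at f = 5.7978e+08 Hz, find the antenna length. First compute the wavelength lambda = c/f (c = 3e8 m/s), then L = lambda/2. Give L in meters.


lambda = c / f = 3.0000e+08 / 5.7978e+08 = 0.5174376 m
L = lambda / 2 = 0.5174376 / 2 = 0.2587 m

0.2587 m


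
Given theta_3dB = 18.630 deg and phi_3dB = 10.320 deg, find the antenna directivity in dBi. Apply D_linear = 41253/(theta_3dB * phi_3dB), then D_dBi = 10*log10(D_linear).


D_linear = 41253 / (18.630 * 10.320) = 214.5670
D_dBi = 10 * log10(214.5670) = 23.32 dBi

23.32 dBi


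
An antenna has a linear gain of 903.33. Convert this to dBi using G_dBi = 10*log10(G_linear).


G_dBi = 10 * log10(903.33) = 29.56 dBi

29.56 dBi


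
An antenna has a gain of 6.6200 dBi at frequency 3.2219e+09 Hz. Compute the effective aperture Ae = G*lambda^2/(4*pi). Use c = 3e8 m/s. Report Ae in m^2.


lambda = c / f = 3.0000e+08 / 3.2219e+09 = 0.09311276 m
G_linear = 10^(6.6200/10) = 4.591980
Ae = G_linear * lambda^2 / (4*pi) = 4.591980 * 0.09311276^2 / (4*pi) = 3.168e-03 m^2

3.168e-03 m^2


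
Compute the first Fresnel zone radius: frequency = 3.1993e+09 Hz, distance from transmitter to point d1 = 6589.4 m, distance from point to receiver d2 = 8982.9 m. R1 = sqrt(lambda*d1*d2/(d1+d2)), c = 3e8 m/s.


lambda = c / f = 3.0000e+08 / 3.1993e+09 = 0.09377051 m
R1 = sqrt(0.09377051 * 6589.4 * 8982.9 / (6589.4 + 8982.9)) = 18.88 m

18.88 m


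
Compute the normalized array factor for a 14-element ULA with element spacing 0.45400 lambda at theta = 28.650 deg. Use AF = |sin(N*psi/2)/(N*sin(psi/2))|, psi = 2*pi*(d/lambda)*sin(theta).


psi = 2*pi*0.45400*sin(28.650 deg) = 1.367685 rad
AF = |sin(14*1.367685/2) / (14*sin(1.367685/2))| = 0.01679

0.01679


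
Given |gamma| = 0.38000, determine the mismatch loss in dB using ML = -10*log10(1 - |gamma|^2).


ML = -10 * log10(1 - 0.38000^2) = -10 * log10(0.8556) = 0.6773 dB

0.6773 dB


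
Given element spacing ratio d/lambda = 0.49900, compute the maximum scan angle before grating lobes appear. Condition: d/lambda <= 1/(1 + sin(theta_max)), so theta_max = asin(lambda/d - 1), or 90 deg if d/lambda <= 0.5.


lambda/d - 1 = 1/0.49900 - 1 = 1.004008 >= 1
d/lambda <= 0.5, so the array can scan to endfire without grating lobes: theta_max = 90 deg

90 deg


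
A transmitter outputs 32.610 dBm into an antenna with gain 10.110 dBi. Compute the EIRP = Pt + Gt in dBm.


EIRP = Pt + Gt = 32.610 + 10.110 = 42.72 dBm

42.72 dBm


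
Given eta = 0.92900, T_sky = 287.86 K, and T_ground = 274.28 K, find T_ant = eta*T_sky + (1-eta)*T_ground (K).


T_ant = 0.92900 * 287.86 + (1 - 0.92900) * 274.28 = 286.9 K

286.9 K


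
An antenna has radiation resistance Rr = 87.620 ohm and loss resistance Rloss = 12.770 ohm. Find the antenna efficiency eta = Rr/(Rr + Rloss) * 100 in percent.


eta = 87.620 / (87.620 + 12.770) * 100 = 87.28%

87.28%


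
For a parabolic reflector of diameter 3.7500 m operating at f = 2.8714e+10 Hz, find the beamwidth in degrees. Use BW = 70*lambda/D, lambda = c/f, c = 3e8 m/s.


lambda = c / f = 3.0000e+08 / 2.8714e+10 = 0.01044787 m
BW = 70 * 0.01044787 / 3.7500 = 0.1950 deg

0.1950 deg


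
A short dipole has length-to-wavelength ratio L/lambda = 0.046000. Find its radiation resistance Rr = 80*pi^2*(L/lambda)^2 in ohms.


Rr = 80 * pi^2 * (0.046000)^2 = 80 * 9.869604 * 2.116000e-03 = 1.671 ohm

1.671 ohm


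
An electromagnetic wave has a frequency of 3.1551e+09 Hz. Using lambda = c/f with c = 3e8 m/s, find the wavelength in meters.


lambda = c / f = 3.0000e+08 / 3.1551e+09 = 0.09508 m

0.09508 m


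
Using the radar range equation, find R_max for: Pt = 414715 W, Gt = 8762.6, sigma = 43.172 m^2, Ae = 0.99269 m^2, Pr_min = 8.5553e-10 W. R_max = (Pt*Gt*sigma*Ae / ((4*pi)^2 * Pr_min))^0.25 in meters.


R^4 = 414715*8762.6*43.172*0.99269 / ((4*pi)^2 * 8.5553e-10) = 1.152772e+18
R_max = 1.152772e+18^0.25 = 32767 m

32767 m


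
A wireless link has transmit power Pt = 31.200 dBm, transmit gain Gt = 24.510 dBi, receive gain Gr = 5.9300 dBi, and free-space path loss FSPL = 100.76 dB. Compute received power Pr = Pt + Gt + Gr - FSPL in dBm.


Pr = 31.200 + 24.510 + 5.9300 - 100.76 = -39.12 dBm

-39.12 dBm


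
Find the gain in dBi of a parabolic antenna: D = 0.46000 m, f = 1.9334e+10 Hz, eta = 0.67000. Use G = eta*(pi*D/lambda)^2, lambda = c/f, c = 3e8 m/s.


lambda = c / f = 3.0000e+08 / 1.9334e+10 = 0.01551671 m
G_linear = 0.67000 * (pi * 0.46000 / 0.01551671)^2 = 5811.536
G_dBi = 10 * log10(5811.536) = 37.64 dBi

37.64 dBi


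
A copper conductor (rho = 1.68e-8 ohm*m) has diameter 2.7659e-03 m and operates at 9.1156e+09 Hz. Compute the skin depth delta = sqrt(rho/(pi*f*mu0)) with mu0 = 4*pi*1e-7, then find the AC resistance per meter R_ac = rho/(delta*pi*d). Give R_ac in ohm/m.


delta = sqrt(1.68e-8 / (pi * 9.1156e+09 * 4*pi*1e-7)) = 6.832539e-07 m
R_ac = 1.68e-8 / (6.832539e-07 * pi * 2.7659e-03) = 2.830 ohm/m

2.830 ohm/m


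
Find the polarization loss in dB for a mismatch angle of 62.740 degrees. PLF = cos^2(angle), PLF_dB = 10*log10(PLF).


PLF_linear = cos^2(62.740 deg) = 0.2097906
PLF_dB = 10 * log10(0.2097906) = -6.782 dB

-6.782 dB


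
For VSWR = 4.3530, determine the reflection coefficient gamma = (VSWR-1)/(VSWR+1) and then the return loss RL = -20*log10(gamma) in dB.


gamma = (4.3530 - 1) / (4.3530 + 1) = 0.6263777
RL = -20 * log10(0.6263777) = 4.063 dB

4.063 dB


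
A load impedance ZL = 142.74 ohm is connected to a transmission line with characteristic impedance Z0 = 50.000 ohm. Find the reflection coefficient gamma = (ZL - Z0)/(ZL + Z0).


gamma = (142.74 - 50.000) / (142.74 + 50.000) = 0.4812

0.4812


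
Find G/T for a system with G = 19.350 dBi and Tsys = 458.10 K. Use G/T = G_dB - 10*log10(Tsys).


G/T = 19.350 - 10*log10(458.10) = 19.350 - 26.60960 = -7.260 dB/K

-7.260 dB/K


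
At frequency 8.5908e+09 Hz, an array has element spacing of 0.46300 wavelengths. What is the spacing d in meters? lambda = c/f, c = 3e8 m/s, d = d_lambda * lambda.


lambda = c / f = 3.0000e+08 / 8.5908e+09 = 0.03492108 m
d = 0.46300 * 0.03492108 = 0.01617 m

0.01617 m


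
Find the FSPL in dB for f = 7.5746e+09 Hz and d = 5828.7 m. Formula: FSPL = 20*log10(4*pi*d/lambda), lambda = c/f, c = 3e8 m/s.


lambda = c / f = 3.0000e+08 / 7.5746e+09 = 0.03960605 m
FSPL = 20 * log10(4*pi*5828.7/0.03960605) = 125.3 dB

125.3 dB


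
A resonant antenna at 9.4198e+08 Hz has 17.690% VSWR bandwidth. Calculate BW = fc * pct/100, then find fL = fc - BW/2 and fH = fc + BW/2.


BW = 9.4198e+08 * 17.690/100 = 1.666363e+08 Hz
fL = 9.4198e+08 - 1.666363e+08/2 = 8.587e+08 Hz
fH = 9.4198e+08 + 1.666363e+08/2 = 1.025e+09 Hz

BW=1.666e+08 Hz, fL=8.587e+08 Hz, fH=1.025e+09 Hz


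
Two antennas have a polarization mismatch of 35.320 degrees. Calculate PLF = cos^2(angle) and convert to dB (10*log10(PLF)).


PLF_linear = cos^2(35.320 deg) = 0.6657513
PLF_dB = 10 * log10(0.6657513) = -1.767 dB

-1.767 dB


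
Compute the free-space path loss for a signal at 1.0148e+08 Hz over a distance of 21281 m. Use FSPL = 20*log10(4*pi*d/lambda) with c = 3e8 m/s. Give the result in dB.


lambda = c / f = 3.0000e+08 / 1.0148e+08 = 2.956248 m
FSPL = 20 * log10(4*pi*21281/2.956248) = 99.13 dB

99.13 dB


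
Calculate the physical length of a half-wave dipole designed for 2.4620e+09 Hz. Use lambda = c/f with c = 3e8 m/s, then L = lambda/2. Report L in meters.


lambda = c / f = 3.0000e+08 / 2.4620e+09 = 0.1218522 m
L = lambda / 2 = 0.1218522 / 2 = 0.06093 m

0.06093 m


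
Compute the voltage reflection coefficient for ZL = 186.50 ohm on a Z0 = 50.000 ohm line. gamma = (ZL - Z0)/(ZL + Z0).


gamma = (186.50 - 50.000) / (186.50 + 50.000) = 0.5772

0.5772


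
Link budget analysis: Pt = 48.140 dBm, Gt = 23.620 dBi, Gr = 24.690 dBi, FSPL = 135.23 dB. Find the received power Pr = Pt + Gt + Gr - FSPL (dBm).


Pr = 48.140 + 23.620 + 24.690 - 135.23 = -38.78 dBm

-38.78 dBm


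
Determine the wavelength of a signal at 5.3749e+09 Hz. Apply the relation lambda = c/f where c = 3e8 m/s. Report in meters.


lambda = c / f = 3.0000e+08 / 5.3749e+09 = 0.05581 m

0.05581 m


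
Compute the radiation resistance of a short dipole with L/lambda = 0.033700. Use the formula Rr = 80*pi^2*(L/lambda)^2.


Rr = 80 * pi^2 * (0.033700)^2 = 80 * 9.869604 * 1.135690e-03 = 0.8967 ohm

0.8967 ohm


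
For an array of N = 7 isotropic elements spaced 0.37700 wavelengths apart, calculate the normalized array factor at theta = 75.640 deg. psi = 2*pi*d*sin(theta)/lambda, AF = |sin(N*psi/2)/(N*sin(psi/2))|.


psi = 2*pi*0.37700*sin(75.640 deg) = 2.294753 rad
AF = |sin(7*2.294753/2) / (7*sin(2.294753/2))| = 0.1542

0.1542


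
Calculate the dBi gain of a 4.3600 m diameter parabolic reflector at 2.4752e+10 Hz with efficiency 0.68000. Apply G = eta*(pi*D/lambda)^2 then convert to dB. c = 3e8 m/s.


lambda = c / f = 3.0000e+08 / 2.4752e+10 = 0.01212023 m
G_linear = 0.68000 * (pi * 4.3600 / 0.01212023)^2 = 868480.2
G_dBi = 10 * log10(868480.2) = 59.39 dBi

59.39 dBi


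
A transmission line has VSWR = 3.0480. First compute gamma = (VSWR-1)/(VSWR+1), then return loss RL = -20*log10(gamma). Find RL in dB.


gamma = (3.0480 - 1) / (3.0480 + 1) = 0.5059289
RL = -20 * log10(0.5059289) = 5.918 dB

5.918 dB


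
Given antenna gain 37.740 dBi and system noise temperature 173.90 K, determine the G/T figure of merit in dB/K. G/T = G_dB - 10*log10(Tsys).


G/T = 37.740 - 10*log10(173.90) = 37.740 - 22.40300 = 15.34 dB/K

15.34 dB/K


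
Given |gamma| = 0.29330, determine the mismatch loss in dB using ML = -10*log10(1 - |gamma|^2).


ML = -10 * log10(1 - 0.29330^2) = -10 * log10(0.91397511) = 0.3907 dB

0.3907 dB


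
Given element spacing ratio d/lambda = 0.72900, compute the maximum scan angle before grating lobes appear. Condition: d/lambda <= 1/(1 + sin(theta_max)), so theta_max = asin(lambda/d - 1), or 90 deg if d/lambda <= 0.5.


lambda/d - 1 = 1/0.72900 - 1 = 0.3717421
theta_max = asin(0.3717421) = 21.82 deg

21.82 deg


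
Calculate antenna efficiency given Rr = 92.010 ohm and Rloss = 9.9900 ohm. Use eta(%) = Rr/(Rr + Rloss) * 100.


eta = 92.010 / (92.010 + 9.9900) * 100 = 90.21%

90.21%


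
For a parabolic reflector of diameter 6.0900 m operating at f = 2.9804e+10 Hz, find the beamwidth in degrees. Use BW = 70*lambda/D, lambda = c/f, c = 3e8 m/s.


lambda = c / f = 3.0000e+08 / 2.9804e+10 = 0.01006576 m
BW = 70 * 0.01006576 / 6.0900 = 0.1157 deg

0.1157 deg


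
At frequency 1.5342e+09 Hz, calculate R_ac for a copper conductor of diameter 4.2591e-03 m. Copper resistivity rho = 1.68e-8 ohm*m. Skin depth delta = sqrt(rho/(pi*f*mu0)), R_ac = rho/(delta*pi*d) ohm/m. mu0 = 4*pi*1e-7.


delta = sqrt(1.68e-8 / (pi * 1.5342e+09 * 4*pi*1e-7)) = 1.665458e-06 m
R_ac = 1.68e-8 / (1.665458e-06 * pi * 4.2591e-03) = 0.7539 ohm/m

0.7539 ohm/m


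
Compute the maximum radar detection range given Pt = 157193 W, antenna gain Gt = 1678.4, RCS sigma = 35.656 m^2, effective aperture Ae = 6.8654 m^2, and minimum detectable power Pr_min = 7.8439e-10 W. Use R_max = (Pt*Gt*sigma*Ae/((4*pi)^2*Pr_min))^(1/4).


R^4 = 157193*1678.4*35.656*6.8654 / ((4*pi)^2 * 7.8439e-10) = 5.214052e+17
R_max = 5.214052e+17^0.25 = 26872 m

26872 m


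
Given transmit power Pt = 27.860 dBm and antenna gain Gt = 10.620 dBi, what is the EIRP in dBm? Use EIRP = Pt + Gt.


EIRP = Pt + Gt = 27.860 + 10.620 = 38.48 dBm

38.48 dBm


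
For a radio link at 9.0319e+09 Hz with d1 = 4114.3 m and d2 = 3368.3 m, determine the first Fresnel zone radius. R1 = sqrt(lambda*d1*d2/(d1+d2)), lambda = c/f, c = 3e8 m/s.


lambda = c / f = 3.0000e+08 / 9.0319e+09 = 0.03321560 m
R1 = sqrt(0.03321560 * 4114.3 * 3368.3 / (4114.3 + 3368.3)) = 7.843 m

7.843 m


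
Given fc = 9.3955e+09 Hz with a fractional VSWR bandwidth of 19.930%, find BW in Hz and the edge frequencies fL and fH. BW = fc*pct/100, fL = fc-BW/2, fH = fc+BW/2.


BW = 9.3955e+09 * 19.930/100 = 1.872523e+09 Hz
fL = 9.3955e+09 - 1.872523e+09/2 = 8.459e+09 Hz
fH = 9.3955e+09 + 1.872523e+09/2 = 1.033e+10 Hz

BW=1.873e+09 Hz, fL=8.459e+09 Hz, fH=1.033e+10 Hz


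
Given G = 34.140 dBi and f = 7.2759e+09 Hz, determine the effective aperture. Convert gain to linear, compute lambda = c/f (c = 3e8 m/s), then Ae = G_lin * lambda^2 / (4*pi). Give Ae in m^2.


lambda = c / f = 3.0000e+08 / 7.2759e+09 = 0.04123201 m
G_linear = 10^(34.140/10) = 2594.179
Ae = G_linear * lambda^2 / (4*pi) = 2594.179 * 0.04123201^2 / (4*pi) = 0.3510 m^2

0.3510 m^2


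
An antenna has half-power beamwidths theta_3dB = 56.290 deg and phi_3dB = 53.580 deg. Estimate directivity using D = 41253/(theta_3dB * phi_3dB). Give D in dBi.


D_linear = 41253 / (56.290 * 53.580) = 13.67797
D_dBi = 10 * log10(13.67797) = 11.36 dBi

11.36 dBi


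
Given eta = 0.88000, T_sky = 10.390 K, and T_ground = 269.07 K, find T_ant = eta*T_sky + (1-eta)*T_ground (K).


T_ant = 0.88000 * 10.390 + (1 - 0.88000) * 269.07 = 41.43 K

41.43 K


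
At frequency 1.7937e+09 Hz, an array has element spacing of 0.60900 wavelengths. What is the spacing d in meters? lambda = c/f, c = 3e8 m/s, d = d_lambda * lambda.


lambda = c / f = 3.0000e+08 / 1.7937e+09 = 0.1672520 m
d = 0.60900 * 0.1672520 = 0.1019 m

0.1019 m


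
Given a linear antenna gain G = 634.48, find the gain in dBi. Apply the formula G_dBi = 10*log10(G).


G_dBi = 10 * log10(634.48) = 28.02 dBi

28.02 dBi


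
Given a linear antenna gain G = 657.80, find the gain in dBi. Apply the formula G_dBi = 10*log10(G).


G_dBi = 10 * log10(657.80) = 28.18 dBi

28.18 dBi


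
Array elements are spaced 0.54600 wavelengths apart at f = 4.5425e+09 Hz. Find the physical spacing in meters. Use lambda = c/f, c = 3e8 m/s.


lambda = c / f = 3.0000e+08 / 4.5425e+09 = 0.06604293 m
d = 0.54600 * 0.06604293 = 0.03606 m

0.03606 m


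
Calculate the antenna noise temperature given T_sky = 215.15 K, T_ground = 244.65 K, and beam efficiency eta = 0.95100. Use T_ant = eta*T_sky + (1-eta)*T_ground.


T_ant = 0.95100 * 215.15 + (1 - 0.95100) * 244.65 = 216.6 K

216.6 K


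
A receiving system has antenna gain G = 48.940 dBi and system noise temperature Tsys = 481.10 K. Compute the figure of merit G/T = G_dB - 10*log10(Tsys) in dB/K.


G/T = 48.940 - 10*log10(481.10) = 48.940 - 26.82235 = 22.12 dB/K

22.12 dB/K


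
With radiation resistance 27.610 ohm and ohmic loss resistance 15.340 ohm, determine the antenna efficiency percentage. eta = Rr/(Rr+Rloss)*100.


eta = 27.610 / (27.610 + 15.340) * 100 = 64.28%

64.28%


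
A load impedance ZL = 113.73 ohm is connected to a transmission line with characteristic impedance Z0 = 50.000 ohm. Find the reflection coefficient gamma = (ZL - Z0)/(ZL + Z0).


gamma = (113.73 - 50.000) / (113.73 + 50.000) = 0.3892

0.3892


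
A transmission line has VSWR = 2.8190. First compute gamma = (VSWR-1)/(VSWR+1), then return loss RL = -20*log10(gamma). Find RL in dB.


gamma = (2.8190 - 1) / (2.8190 + 1) = 0.4763027
RL = -20 * log10(0.4763027) = 6.442 dB

6.442 dB


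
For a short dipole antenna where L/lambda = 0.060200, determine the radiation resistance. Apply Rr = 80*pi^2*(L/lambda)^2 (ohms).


Rr = 80 * pi^2 * (0.060200)^2 = 80 * 9.869604 * 3.624040e-03 = 2.861 ohm

2.861 ohm


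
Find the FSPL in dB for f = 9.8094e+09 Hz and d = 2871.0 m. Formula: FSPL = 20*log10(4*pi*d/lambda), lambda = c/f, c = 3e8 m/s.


lambda = c / f = 3.0000e+08 / 9.8094e+09 = 0.03058291 m
FSPL = 20 * log10(4*pi*2871.0/0.03058291) = 121.4 dB

121.4 dB


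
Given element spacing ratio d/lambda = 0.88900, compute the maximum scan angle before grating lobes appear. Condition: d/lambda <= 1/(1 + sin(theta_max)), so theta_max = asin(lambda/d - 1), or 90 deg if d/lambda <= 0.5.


lambda/d - 1 = 1/0.88900 - 1 = 0.1248594
theta_max = asin(0.1248594) = 7.173 deg

7.173 deg


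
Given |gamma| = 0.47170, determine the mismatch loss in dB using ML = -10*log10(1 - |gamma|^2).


ML = -10 * log10(1 - 0.47170^2) = -10 * log10(0.77749911) = 1.093 dB

1.093 dB


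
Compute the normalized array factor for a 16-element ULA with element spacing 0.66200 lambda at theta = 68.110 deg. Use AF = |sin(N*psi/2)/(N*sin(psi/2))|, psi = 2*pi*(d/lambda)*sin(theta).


psi = 2*pi*0.66200*sin(68.110 deg) = 3.859577 rad
AF = |sin(16*3.859577/2) / (16*sin(3.859577/2))| = 0.03428

0.03428


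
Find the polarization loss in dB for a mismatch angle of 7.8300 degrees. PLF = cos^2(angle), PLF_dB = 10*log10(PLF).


PLF_linear = cos^2(7.8300 deg) = 0.9814402
PLF_dB = 10 * log10(0.9814402) = -0.08136 dB

-0.08136 dB


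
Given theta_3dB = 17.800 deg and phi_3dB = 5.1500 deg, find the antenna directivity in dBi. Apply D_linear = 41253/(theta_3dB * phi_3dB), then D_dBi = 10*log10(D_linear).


D_linear = 41253 / (17.800 * 5.1500) = 450.0164
D_dBi = 10 * log10(450.0164) = 26.53 dBi

26.53 dBi


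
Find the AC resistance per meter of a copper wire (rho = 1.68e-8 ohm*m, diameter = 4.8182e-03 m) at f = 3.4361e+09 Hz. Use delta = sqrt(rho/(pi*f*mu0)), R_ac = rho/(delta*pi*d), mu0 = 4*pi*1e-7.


delta = sqrt(1.68e-8 / (pi * 3.4361e+09 * 4*pi*1e-7)) = 1.112863e-06 m
R_ac = 1.68e-8 / (1.112863e-06 * pi * 4.8182e-03) = 0.9973 ohm/m

0.9973 ohm/m


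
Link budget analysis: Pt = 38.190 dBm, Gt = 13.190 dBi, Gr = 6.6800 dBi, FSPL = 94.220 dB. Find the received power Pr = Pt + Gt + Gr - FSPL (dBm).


Pr = 38.190 + 13.190 + 6.6800 - 94.220 = -36.16 dBm

-36.16 dBm


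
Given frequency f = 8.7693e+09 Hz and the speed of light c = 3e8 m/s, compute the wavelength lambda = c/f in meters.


lambda = c / f = 3.0000e+08 / 8.7693e+09 = 0.03421 m

0.03421 m


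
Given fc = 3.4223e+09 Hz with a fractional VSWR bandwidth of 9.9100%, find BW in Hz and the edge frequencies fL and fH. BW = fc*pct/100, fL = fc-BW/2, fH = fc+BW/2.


BW = 3.4223e+09 * 9.9100/100 = 3.391499e+08 Hz
fL = 3.4223e+09 - 3.391499e+08/2 = 3.253e+09 Hz
fH = 3.4223e+09 + 3.391499e+08/2 = 3.592e+09 Hz

BW=3.391e+08 Hz, fL=3.253e+09 Hz, fH=3.592e+09 Hz


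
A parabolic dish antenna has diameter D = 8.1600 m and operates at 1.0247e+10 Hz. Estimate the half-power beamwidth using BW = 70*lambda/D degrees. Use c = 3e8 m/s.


lambda = c / f = 3.0000e+08 / 1.0247e+10 = 0.02927686 m
BW = 70 * 0.02927686 / 8.1600 = 0.2511 deg

0.2511 deg


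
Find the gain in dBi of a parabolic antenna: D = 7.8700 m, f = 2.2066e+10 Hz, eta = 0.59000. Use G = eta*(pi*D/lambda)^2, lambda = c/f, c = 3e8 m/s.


lambda = c / f = 3.0000e+08 / 2.2066e+10 = 0.01359558 m
G_linear = 0.59000 * (pi * 7.8700 / 0.01359558)^2 = 1.951218e+06
G_dBi = 10 * log10(1.951218e+06) = 62.90 dBi

62.90 dBi


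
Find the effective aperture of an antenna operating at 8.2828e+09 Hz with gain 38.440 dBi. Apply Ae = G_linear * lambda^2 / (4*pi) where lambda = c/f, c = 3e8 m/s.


lambda = c / f = 3.0000e+08 / 8.2828e+09 = 0.03621964 m
G_linear = 10^(38.440/10) = 6982.324
Ae = G_linear * lambda^2 / (4*pi) = 6982.324 * 0.03621964^2 / (4*pi) = 0.7289 m^2

0.7289 m^2


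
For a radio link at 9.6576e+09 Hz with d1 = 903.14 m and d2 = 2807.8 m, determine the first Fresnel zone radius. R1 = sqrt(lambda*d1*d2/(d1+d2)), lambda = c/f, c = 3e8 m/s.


lambda = c / f = 3.0000e+08 / 9.6576e+09 = 0.03106362 m
R1 = sqrt(0.03106362 * 903.14 * 2807.8 / (903.14 + 2807.8)) = 4.607 m

4.607 m


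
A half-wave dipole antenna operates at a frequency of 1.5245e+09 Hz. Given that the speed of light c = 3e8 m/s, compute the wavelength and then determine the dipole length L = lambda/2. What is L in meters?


lambda = c / f = 3.0000e+08 / 1.5245e+09 = 0.1967858 m
L = lambda / 2 = 0.1967858 / 2 = 0.09839 m

0.09839 m


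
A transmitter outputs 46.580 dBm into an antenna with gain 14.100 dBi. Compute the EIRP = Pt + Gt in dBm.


EIRP = Pt + Gt = 46.580 + 14.100 = 60.68 dBm

60.68 dBm


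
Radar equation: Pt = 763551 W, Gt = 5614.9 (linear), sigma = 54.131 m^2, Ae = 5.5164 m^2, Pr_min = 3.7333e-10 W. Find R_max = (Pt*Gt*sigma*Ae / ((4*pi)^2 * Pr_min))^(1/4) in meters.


R^4 = 763551*5614.9*54.131*5.5164 / ((4*pi)^2 * 3.7333e-10) = 2.171547e+19
R_max = 2.171547e+19^0.25 = 68264 m

68264 m


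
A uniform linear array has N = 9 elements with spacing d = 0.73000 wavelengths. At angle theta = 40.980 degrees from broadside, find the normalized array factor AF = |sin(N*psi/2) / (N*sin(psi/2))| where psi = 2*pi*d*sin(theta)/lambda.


psi = 2*pi*0.73000*sin(40.980 deg) = 3.007954 rad
AF = |sin(9*3.007954/2) / (9*sin(3.007954/2))| = 0.09182

0.09182


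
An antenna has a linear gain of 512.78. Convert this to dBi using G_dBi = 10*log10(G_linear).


G_dBi = 10 * log10(512.78) = 27.10 dBi

27.10 dBi


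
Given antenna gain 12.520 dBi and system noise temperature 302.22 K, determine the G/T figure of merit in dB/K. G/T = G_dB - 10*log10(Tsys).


G/T = 12.520 - 10*log10(302.22) = 12.520 - 24.80323 = -12.28 dB/K

-12.28 dB/K


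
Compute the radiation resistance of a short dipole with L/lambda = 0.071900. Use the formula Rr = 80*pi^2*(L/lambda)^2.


Rr = 80 * pi^2 * (0.071900)^2 = 80 * 9.869604 * 5.169610e-03 = 4.082 ohm

4.082 ohm


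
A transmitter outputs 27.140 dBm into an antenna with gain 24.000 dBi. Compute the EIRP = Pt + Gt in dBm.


EIRP = Pt + Gt = 27.140 + 24.000 = 51.14 dBm

51.14 dBm


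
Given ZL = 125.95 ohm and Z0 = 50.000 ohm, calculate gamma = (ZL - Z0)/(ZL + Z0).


gamma = (125.95 - 50.000) / (125.95 + 50.000) = 0.4317

0.4317


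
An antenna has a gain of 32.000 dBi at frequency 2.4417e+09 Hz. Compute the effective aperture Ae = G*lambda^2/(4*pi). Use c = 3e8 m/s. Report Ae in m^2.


lambda = c / f = 3.0000e+08 / 2.4417e+09 = 0.1228652 m
G_linear = 10^(32.000/10) = 1584.893
Ae = G_linear * lambda^2 / (4*pi) = 1584.893 * 0.1228652^2 / (4*pi) = 1.904 m^2

1.904 m^2


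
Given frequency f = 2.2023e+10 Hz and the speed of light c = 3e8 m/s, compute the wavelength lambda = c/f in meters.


lambda = c / f = 3.0000e+08 / 2.2023e+10 = 0.01362 m

0.01362 m


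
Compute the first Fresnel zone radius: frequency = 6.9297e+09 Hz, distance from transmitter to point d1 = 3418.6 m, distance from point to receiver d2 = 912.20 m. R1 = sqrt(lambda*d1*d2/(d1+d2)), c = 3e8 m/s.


lambda = c / f = 3.0000e+08 / 6.9297e+09 = 0.04329192 m
R1 = sqrt(0.04329192 * 3418.6 * 912.20 / (3418.6 + 912.20)) = 5.583 m

5.583 m


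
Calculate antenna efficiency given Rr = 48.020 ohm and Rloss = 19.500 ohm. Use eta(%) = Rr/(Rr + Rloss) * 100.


eta = 48.020 / (48.020 + 19.500) * 100 = 71.12%

71.12%


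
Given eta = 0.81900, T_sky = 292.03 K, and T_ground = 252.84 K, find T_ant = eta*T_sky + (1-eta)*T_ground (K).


T_ant = 0.81900 * 292.03 + (1 - 0.81900) * 252.84 = 284.9 K

284.9 K


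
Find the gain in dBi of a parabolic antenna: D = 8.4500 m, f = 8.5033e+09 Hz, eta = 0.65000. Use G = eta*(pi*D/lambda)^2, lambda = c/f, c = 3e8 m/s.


lambda = c / f = 3.0000e+08 / 8.5033e+09 = 0.03528042 m
G_linear = 0.65000 * (pi * 8.4500 / 0.03528042)^2 = 368009.5
G_dBi = 10 * log10(368009.5) = 55.66 dBi

55.66 dBi


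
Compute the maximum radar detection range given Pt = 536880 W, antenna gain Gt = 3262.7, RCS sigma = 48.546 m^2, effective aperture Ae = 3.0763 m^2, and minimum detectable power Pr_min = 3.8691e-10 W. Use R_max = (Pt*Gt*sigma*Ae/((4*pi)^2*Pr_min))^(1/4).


R^4 = 536880*3262.7*48.546*3.0763 / ((4*pi)^2 * 3.8691e-10) = 4.281607e+18
R_max = 4.281607e+18^0.25 = 45489 m

45489 m


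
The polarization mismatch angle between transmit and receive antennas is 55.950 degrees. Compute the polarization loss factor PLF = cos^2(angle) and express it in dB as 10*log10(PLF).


PLF_linear = cos^2(55.950 deg) = 0.3135061
PLF_dB = 10 * log10(0.3135061) = -5.038 dB

-5.038 dB


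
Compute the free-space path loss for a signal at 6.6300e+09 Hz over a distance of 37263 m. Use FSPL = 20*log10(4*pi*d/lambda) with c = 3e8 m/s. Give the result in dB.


lambda = c / f = 3.0000e+08 / 6.6300e+09 = 0.04524887 m
FSPL = 20 * log10(4*pi*37263/0.04524887) = 140.3 dB

140.3 dB


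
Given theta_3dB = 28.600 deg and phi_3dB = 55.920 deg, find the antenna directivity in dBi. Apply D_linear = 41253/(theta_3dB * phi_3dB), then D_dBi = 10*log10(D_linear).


D_linear = 41253 / (28.600 * 55.920) = 25.79422
D_dBi = 10 * log10(25.79422) = 14.12 dBi

14.12 dBi


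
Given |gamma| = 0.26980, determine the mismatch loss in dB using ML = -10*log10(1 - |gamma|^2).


ML = -10 * log10(1 - 0.26980^2) = -10 * log10(0.92720796) = 0.3282 dB

0.3282 dB


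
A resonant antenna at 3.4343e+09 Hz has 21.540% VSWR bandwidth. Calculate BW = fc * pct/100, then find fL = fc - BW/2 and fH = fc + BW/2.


BW = 3.4343e+09 * 21.540/100 = 7.397482e+08 Hz
fL = 3.4343e+09 - 7.397482e+08/2 = 3.064e+09 Hz
fH = 3.4343e+09 + 7.397482e+08/2 = 3.804e+09 Hz

BW=7.397e+08 Hz, fL=3.064e+09 Hz, fH=3.804e+09 Hz


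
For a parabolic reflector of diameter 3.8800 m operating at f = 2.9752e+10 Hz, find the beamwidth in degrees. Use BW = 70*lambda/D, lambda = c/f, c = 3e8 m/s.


lambda = c / f = 3.0000e+08 / 2.9752e+10 = 0.01008336 m
BW = 70 * 0.01008336 / 3.8800 = 0.1819 deg

0.1819 deg


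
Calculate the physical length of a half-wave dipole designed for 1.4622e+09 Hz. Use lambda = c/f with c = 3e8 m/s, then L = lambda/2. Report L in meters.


lambda = c / f = 3.0000e+08 / 1.4622e+09 = 0.2051703 m
L = lambda / 2 = 0.2051703 / 2 = 0.1026 m

0.1026 m


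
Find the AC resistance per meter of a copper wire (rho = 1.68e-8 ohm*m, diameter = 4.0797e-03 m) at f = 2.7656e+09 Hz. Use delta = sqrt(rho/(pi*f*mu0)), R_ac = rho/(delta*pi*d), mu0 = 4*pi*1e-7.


delta = sqrt(1.68e-8 / (pi * 2.7656e+09 * 4*pi*1e-7)) = 1.240452e-06 m
R_ac = 1.68e-8 / (1.240452e-06 * pi * 4.0797e-03) = 1.057 ohm/m

1.057 ohm/m


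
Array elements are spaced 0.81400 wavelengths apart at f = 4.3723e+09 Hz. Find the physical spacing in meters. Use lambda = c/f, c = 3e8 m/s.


lambda = c / f = 3.0000e+08 / 4.3723e+09 = 0.06861377 m
d = 0.81400 * 0.06861377 = 0.05585 m

0.05585 m


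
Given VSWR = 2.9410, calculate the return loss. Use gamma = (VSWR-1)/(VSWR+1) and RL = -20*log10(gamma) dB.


gamma = (2.9410 - 1) / (2.9410 + 1) = 0.4925146
RL = -20 * log10(0.4925146) = 6.152 dB

6.152 dB


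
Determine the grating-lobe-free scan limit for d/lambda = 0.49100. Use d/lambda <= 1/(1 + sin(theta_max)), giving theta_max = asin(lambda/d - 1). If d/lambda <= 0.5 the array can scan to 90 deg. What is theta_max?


lambda/d - 1 = 1/0.49100 - 1 = 1.036660 >= 1
d/lambda <= 0.5, so the array can scan to endfire without grating lobes: theta_max = 90 deg

90 deg


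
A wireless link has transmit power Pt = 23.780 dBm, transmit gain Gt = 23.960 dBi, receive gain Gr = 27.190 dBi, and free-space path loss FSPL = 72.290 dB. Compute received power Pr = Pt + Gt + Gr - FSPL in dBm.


Pr = 23.780 + 23.960 + 27.190 - 72.290 = 2.64 dBm

2.64 dBm


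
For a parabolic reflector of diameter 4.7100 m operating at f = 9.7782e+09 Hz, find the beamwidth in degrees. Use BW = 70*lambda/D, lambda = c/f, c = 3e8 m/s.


lambda = c / f = 3.0000e+08 / 9.7782e+09 = 0.03068049 m
BW = 70 * 0.03068049 / 4.7100 = 0.4560 deg

0.4560 deg


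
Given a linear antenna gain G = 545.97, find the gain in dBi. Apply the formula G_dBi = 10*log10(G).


G_dBi = 10 * log10(545.97) = 27.37 dBi

27.37 dBi


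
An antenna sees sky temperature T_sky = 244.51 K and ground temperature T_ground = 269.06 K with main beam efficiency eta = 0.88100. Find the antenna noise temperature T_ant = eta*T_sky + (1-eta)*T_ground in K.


T_ant = 0.88100 * 244.51 + (1 - 0.88100) * 269.06 = 247.4 K

247.4 K


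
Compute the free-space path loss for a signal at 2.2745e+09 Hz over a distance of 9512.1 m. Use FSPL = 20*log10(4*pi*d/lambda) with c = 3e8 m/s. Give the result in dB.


lambda = c / f = 3.0000e+08 / 2.2745e+09 = 0.1318971 m
FSPL = 20 * log10(4*pi*9512.1/0.1318971) = 119.1 dB

119.1 dB


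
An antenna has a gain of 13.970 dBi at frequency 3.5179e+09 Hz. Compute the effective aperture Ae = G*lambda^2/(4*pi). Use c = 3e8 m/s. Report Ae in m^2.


lambda = c / f = 3.0000e+08 / 3.5179e+09 = 0.08527815 m
G_linear = 10^(13.970/10) = 24.94595
Ae = G_linear * lambda^2 / (4*pi) = 24.94595 * 0.08527815^2 / (4*pi) = 0.01444 m^2

0.01444 m^2


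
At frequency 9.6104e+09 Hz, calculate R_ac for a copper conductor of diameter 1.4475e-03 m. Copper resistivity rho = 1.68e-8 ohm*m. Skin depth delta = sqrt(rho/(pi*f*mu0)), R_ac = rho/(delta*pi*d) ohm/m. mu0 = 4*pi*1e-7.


delta = sqrt(1.68e-8 / (pi * 9.6104e+09 * 4*pi*1e-7)) = 6.654325e-07 m
R_ac = 1.68e-8 / (6.654325e-07 * pi * 1.4475e-03) = 5.552 ohm/m

5.552 ohm/m


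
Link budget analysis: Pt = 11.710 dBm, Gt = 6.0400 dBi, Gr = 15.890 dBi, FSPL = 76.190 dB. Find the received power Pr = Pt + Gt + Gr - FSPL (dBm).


Pr = 11.710 + 6.0400 + 15.890 - 76.190 = -42.55 dBm

-42.55 dBm


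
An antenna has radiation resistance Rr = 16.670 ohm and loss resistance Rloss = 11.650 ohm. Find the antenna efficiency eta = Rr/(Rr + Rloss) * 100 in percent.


eta = 16.670 / (16.670 + 11.650) * 100 = 58.86%

58.86%


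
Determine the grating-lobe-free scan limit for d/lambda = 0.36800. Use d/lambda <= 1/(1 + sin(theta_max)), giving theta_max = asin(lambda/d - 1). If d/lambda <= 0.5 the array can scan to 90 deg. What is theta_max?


lambda/d - 1 = 1/0.36800 - 1 = 1.717391 >= 1
d/lambda <= 0.5, so the array can scan to endfire without grating lobes: theta_max = 90 deg

90 deg


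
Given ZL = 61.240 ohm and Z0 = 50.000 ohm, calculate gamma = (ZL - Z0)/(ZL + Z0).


gamma = (61.240 - 50.000) / (61.240 + 50.000) = 0.1010

0.1010


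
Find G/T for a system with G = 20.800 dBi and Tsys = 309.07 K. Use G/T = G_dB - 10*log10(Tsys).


G/T = 20.800 - 10*log10(309.07) = 20.800 - 24.90057 = -4.101 dB/K

-4.101 dB/K


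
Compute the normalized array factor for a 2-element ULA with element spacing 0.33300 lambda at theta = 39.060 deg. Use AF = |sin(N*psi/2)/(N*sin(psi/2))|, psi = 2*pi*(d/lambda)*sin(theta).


psi = 2*pi*0.33300*sin(39.060 deg) = 1.318430 rad
AF = |sin(2*1.318430/2) / (2*sin(1.318430/2))| = 0.7905

0.7905


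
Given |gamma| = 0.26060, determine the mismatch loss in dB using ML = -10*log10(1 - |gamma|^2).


ML = -10 * log10(1 - 0.26060^2) = -10 * log10(0.93208764) = 0.3054 dB

0.3054 dB


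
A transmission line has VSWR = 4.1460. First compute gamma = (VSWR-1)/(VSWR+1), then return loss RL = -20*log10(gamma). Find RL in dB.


gamma = (4.1460 - 1) / (4.1460 + 1) = 0.6113486
RL = -20 * log10(0.6113486) = 4.274 dB

4.274 dB


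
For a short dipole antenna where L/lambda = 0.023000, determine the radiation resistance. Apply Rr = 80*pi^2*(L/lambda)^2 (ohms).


Rr = 80 * pi^2 * (0.023000)^2 = 80 * 9.869604 * 5.290000e-04 = 0.4177 ohm

0.4177 ohm


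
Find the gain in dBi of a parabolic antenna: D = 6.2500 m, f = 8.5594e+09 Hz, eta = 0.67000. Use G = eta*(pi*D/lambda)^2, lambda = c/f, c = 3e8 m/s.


lambda = c / f = 3.0000e+08 / 8.5594e+09 = 0.03504919 m
G_linear = 0.67000 * (pi * 6.2500 / 0.03504919)^2 = 210270.6
G_dBi = 10 * log10(210270.6) = 53.23 dBi

53.23 dBi


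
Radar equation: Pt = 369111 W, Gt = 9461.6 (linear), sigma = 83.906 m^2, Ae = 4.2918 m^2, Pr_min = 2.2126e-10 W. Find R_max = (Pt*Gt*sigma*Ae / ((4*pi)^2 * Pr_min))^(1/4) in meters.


R^4 = 369111*9461.6*83.906*4.2918 / ((4*pi)^2 * 2.2126e-10) = 3.599411e+19
R_max = 3.599411e+19^0.25 = 77456 m

77456 m


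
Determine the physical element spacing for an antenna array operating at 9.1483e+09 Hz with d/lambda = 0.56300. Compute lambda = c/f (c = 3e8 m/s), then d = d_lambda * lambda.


lambda = c / f = 3.0000e+08 / 9.1483e+09 = 0.03279298 m
d = 0.56300 * 0.03279298 = 0.01846 m

0.01846 m


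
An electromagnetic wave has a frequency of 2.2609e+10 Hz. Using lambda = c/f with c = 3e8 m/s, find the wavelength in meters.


lambda = c / f = 3.0000e+08 / 2.2609e+10 = 0.01327 m

0.01327 m


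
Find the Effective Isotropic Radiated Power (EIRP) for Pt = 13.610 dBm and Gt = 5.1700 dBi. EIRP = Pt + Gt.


EIRP = Pt + Gt = 13.610 + 5.1700 = 18.78 dBm

18.78 dBm


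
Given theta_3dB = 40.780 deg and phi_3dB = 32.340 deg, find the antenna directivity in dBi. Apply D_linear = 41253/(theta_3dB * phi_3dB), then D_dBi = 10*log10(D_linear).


D_linear = 41253 / (40.780 * 32.340) = 31.28011
D_dBi = 10 * log10(31.28011) = 14.95 dBi

14.95 dBi


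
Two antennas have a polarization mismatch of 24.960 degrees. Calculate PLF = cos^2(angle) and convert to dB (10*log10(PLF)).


PLF_linear = cos^2(24.960 deg) = 0.8219283
PLF_dB = 10 * log10(0.8219283) = -0.8517 dB

-0.8517 dB


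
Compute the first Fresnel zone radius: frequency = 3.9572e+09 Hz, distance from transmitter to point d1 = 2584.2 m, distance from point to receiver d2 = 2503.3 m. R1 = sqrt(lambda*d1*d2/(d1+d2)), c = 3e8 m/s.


lambda = c / f = 3.0000e+08 / 3.9572e+09 = 0.07581118 m
R1 = sqrt(0.07581118 * 2584.2 * 2503.3 / (2584.2 + 2503.3)) = 9.818 m

9.818 m


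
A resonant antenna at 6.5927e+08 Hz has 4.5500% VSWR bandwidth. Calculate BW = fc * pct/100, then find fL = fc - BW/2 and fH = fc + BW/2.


BW = 6.5927e+08 * 4.5500/100 = 2.999678e+07 Hz
fL = 6.5927e+08 - 2.999678e+07/2 = 6.443e+08 Hz
fH = 6.5927e+08 + 2.999678e+07/2 = 6.743e+08 Hz

BW=3.000e+07 Hz, fL=6.443e+08 Hz, fH=6.743e+08 Hz


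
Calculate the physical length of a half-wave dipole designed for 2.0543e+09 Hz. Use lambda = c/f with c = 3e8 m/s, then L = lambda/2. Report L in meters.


lambda = c / f = 3.0000e+08 / 2.0543e+09 = 0.1460351 m
L = lambda / 2 = 0.1460351 / 2 = 0.07302 m

0.07302 m


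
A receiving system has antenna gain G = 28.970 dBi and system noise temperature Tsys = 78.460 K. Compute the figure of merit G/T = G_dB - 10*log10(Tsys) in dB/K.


G/T = 28.970 - 10*log10(78.460) = 28.970 - 18.94648 = 10.02 dB/K

10.02 dB/K


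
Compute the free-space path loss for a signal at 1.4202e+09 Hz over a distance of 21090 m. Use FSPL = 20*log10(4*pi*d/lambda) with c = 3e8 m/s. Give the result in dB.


lambda = c / f = 3.0000e+08 / 1.4202e+09 = 0.2112379 m
FSPL = 20 * log10(4*pi*21090/0.2112379) = 122.0 dB

122.0 dB


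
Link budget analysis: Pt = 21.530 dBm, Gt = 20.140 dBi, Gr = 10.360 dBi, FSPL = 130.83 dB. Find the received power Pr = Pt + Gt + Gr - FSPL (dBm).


Pr = 21.530 + 20.140 + 10.360 - 130.83 = -78.80 dBm

-78.80 dBm


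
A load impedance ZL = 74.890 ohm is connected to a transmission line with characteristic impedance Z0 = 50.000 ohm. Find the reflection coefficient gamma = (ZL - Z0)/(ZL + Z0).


gamma = (74.890 - 50.000) / (74.890 + 50.000) = 0.1993

0.1993


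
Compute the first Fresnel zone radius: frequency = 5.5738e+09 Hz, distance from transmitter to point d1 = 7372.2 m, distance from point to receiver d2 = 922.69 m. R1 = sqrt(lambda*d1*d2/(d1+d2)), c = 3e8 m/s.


lambda = c / f = 3.0000e+08 / 5.5738e+09 = 0.05382324 m
R1 = sqrt(0.05382324 * 7372.2 * 922.69 / (7372.2 + 922.69)) = 6.644 m

6.644 m


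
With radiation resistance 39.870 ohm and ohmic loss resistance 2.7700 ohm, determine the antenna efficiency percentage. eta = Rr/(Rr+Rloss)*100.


eta = 39.870 / (39.870 + 2.7700) * 100 = 93.50%

93.50%


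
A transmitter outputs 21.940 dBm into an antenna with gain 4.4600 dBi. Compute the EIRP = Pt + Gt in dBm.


EIRP = Pt + Gt = 21.940 + 4.4600 = 26.40 dBm

26.40 dBm


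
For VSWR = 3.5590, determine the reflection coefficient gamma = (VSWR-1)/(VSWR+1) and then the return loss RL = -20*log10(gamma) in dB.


gamma = (3.5590 - 1) / (3.5590 + 1) = 0.5613073
RL = -20 * log10(0.5613073) = 5.016 dB

5.016 dB


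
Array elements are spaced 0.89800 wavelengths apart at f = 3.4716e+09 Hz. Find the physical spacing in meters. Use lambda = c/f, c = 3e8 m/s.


lambda = c / f = 3.0000e+08 / 3.4716e+09 = 0.08641549 m
d = 0.89800 * 0.08641549 = 0.07760 m

0.07760 m


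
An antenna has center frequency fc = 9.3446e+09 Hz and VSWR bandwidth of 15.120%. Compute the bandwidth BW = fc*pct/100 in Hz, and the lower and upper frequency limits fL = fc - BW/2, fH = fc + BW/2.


BW = 9.3446e+09 * 15.120/100 = 1.412904e+09 Hz
fL = 9.3446e+09 - 1.412904e+09/2 = 8.638e+09 Hz
fH = 9.3446e+09 + 1.412904e+09/2 = 1.005e+10 Hz

BW=1.413e+09 Hz, fL=8.638e+09 Hz, fH=1.005e+10 Hz


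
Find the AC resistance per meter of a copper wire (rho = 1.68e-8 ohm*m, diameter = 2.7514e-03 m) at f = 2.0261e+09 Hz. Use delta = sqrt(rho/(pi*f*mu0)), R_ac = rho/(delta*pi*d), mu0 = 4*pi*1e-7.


delta = sqrt(1.68e-8 / (pi * 2.0261e+09 * 4*pi*1e-7)) = 1.449253e-06 m
R_ac = 1.68e-8 / (1.449253e-06 * pi * 2.7514e-03) = 1.341 ohm/m

1.341 ohm/m


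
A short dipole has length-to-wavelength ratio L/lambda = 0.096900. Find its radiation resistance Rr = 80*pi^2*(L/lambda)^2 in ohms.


Rr = 80 * pi^2 * (0.096900)^2 = 80 * 9.869604 * 9.389610e-03 = 7.414 ohm

7.414 ohm


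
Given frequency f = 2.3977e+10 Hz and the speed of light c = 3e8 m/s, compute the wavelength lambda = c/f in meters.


lambda = c / f = 3.0000e+08 / 2.3977e+10 = 0.01251 m

0.01251 m


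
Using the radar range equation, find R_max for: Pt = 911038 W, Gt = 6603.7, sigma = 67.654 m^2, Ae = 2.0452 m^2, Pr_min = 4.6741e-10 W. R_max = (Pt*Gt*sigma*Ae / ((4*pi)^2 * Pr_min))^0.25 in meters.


R^4 = 911038*6603.7*67.654*2.0452 / ((4*pi)^2 * 4.6741e-10) = 1.127808e+19
R_max = 1.127808e+19^0.25 = 57951 m

57951 m


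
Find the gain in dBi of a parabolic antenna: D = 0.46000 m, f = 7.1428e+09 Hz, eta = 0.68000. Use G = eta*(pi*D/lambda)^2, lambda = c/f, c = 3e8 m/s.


lambda = c / f = 3.0000e+08 / 7.1428e+09 = 0.04200034 m
G_linear = 0.68000 * (pi * 0.46000 / 0.04200034)^2 = 805.0423
G_dBi = 10 * log10(805.0423) = 29.06 dBi

29.06 dBi


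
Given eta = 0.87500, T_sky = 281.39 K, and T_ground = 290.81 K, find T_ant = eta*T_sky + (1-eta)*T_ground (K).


T_ant = 0.87500 * 281.39 + (1 - 0.87500) * 290.81 = 282.6 K

282.6 K


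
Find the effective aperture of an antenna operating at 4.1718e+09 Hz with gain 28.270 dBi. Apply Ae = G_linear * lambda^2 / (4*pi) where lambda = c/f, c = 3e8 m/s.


lambda = c / f = 3.0000e+08 / 4.1718e+09 = 0.07191141 m
G_linear = 10^(28.270/10) = 671.4289
Ae = G_linear * lambda^2 / (4*pi) = 671.4289 * 0.07191141^2 / (4*pi) = 0.2763 m^2

0.2763 m^2
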